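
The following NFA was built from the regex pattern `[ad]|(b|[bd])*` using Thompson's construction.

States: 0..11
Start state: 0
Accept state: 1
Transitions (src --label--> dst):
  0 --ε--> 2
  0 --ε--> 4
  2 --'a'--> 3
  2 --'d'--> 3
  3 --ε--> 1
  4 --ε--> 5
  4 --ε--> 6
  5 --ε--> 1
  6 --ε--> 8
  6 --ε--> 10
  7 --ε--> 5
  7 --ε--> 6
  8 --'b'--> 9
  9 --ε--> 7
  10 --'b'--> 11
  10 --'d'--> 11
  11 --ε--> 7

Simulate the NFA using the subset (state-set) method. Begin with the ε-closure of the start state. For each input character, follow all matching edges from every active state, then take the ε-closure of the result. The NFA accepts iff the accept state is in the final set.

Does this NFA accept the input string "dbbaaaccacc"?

Answer: REJECT

Derivation:
S₀ = ε-closure({0}) = {0,1,2,4,5,6,8,10}
'd' @ 1: {1,3,5,6,7,8,10,11}  [accepting]
'b' @ 2: {1,5,6,7,8,9,10,11}  [accepting]
'b' @ 3: {1,5,6,7,8,9,10,11}  [accepting]
'a' @ 4: {}  — no active states
rest 'aaccacc' ignored (set empty)
after full input: {}  (accept=1 not in)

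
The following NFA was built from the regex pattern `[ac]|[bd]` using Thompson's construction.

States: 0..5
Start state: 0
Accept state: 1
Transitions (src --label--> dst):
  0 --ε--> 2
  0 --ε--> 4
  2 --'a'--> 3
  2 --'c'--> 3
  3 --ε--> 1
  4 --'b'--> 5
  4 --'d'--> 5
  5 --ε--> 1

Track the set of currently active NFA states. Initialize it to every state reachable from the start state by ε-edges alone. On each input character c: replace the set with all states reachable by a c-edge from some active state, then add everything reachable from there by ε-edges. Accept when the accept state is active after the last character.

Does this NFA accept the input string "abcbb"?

S₀ = ε-closure({0}) = {0,2,4}
'a' @ 1: {1,3}  (accept∈set)
'b' @ 2: {}  — dead — no transitions
rest 'cbb' ignored (set empty)
after full input: {}  (accept=1 not in)

Answer: REJECT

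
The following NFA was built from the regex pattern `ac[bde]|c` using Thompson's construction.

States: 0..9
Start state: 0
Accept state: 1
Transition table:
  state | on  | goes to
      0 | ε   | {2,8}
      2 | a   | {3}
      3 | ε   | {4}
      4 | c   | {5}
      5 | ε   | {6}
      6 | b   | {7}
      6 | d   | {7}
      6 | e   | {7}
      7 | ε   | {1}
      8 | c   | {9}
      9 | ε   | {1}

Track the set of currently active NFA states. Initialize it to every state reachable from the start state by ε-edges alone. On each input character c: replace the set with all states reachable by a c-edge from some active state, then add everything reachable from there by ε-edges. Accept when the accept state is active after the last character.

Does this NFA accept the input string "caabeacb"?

S₀ = ε-closure({0}) = {0,2,8}
'c' @ 1: {1,9}  (accept∈set)
'a' @ 2: {}  — dead — no transitions
rest 'abeacb' ignored (set empty)
after full input: {}  (accept=1 not in)

Answer: REJECT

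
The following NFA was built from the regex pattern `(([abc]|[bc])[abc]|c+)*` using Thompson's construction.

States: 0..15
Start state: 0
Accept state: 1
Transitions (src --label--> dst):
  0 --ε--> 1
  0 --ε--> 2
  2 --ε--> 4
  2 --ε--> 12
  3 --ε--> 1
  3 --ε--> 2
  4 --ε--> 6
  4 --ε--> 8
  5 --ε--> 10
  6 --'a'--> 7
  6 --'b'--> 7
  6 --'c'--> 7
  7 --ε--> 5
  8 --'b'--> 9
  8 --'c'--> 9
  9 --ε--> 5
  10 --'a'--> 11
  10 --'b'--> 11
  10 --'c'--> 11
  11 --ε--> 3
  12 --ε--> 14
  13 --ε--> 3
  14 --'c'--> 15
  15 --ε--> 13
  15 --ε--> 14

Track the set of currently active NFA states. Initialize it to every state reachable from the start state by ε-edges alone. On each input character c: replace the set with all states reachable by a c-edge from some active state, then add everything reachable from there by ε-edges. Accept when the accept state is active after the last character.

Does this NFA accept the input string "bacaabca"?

Answer: ACCEPT

Trace:
start: ε-closure({0}) = {0,1,2,4,6,8,12,14}
'b' @ 1: {5,7,9,10}
'a' @ 2: {1,2,3,4,6,8,11,12,14}  [accepting]
'c' @ 3: {1,2,3,4,5,6,7,8,9,10,12,13,14,15}  [accepting]
'a' @ 4: {1,2,3,4,5,6,7,8,10,11,12,14}  [accepting]
'a' @ 5: {1,2,3,4,5,6,7,8,10,11,12,14}  [accepting]
'b' @ 6: {1,2,3,4,5,6,7,8,9,10,11,12,14}  [accepting]
'c' @ 7: {1,2,3,4,5,6,7,8,9,10,11,12,13,14,15}  [accepting]
'a' @ 8: {1,2,3,4,5,6,7,8,10,11,12,14}  [accepting]
final: {1,2,3,4,5,6,7,8,10,11,12,14}; accept 1 in set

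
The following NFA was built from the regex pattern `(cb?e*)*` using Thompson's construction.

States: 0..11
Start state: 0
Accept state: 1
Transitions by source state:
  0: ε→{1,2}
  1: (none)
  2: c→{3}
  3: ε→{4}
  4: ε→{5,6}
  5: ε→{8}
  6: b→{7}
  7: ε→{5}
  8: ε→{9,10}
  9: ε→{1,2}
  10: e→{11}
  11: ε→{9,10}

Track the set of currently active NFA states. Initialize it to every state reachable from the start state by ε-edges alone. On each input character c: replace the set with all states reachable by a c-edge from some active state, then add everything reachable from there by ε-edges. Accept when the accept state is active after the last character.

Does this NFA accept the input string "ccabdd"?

Answer: REJECT

Trace:
initial (ε-close {0}): {0,1,2}
'c' @ 1: {1,2,3,4,5,6,8,9,10}  (accept∈set)
'c' @ 2: {1,2,3,4,5,6,8,9,10}  (accept∈set)
'a' @ 3: {}  — dead — no transitions
rest 'bdd' ignored (set empty)
end set {} — state 1 not in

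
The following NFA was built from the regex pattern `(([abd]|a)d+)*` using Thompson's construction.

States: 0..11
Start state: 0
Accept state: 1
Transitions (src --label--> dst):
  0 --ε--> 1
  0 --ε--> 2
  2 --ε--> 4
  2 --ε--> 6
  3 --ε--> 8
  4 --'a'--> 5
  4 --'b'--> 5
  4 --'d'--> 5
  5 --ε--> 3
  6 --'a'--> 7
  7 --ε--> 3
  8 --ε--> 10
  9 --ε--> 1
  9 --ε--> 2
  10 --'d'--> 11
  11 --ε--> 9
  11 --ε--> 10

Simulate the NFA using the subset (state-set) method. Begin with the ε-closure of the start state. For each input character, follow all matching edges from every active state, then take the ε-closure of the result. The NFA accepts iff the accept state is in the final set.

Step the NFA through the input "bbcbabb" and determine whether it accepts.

Answer: REJECT

Derivation:
initial (ε-close {0}): {0,1,2,4,6}
'b' @ 1: {3,5,8,10}
'b' @ 2: {}  — state set empty
rest 'cbabb' ignored (set empty)
after full input: {}  (accept=1 not in)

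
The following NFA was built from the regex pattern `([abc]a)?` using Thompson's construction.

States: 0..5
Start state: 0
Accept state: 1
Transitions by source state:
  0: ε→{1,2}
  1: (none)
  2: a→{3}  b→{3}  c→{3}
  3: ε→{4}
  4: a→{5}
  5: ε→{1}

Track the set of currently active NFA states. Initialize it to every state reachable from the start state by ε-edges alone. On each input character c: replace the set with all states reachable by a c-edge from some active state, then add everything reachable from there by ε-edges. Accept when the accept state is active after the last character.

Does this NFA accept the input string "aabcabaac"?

Answer: REJECT

Derivation:
start: ε-closure({0}) = {0,1,2}
'a' @ 1: {3,4}
'a' @ 2: {1,5}  [accepting]
'b' @ 3: {}  — state set empty
rest 'cabaac' ignored (set empty)
final: {}; accept 1 not in set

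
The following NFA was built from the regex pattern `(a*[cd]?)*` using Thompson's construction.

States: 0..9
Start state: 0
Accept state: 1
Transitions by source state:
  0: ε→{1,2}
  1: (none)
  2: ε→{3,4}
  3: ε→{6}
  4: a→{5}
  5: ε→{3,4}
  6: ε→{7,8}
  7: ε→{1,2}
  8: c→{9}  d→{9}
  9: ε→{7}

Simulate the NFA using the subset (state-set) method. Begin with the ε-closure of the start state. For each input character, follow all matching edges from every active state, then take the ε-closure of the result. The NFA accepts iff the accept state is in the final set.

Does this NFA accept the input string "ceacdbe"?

Answer: REJECT

Steps:
S₀ = ε-closure({0}) = {0,1,2,3,4,6,7,8}
'c' @ 1: {1,2,3,4,6,7,8,9}  ✓accept
'e' @ 2: {}  — no active states
rest 'acdbe' ignored (set empty)
final: {}; accept 1 not in set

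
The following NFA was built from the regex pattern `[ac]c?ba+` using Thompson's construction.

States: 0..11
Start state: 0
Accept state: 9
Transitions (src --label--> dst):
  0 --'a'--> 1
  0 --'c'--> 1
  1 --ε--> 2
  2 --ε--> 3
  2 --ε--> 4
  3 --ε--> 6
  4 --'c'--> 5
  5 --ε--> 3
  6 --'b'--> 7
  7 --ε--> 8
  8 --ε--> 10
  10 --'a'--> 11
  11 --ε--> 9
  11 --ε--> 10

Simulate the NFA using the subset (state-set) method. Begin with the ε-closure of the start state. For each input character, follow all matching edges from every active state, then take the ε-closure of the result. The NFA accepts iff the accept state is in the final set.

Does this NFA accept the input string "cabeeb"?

Answer: REJECT

Derivation:
S₀ = ε-closure({0}) = {0}
'c' @ 1: {1,2,3,4,6}
'a' @ 2: {}  — no active states
rest 'beeb' ignored (set empty)
end set {} — state 9 not in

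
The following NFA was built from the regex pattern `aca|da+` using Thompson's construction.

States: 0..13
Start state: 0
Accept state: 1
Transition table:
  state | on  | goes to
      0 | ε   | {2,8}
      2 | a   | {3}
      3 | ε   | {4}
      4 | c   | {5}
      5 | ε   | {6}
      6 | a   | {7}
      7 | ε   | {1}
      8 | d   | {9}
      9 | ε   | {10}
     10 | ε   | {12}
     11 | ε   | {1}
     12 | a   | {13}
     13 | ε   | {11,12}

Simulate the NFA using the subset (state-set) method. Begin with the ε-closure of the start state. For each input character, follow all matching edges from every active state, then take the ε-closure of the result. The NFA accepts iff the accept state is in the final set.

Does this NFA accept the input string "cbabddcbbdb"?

initial (ε-close {0}): {0,2,8}
'c' @ 1: {}  — no active states
rest 'babddcbbdb' ignored (set empty)
final: {}; accept 1 not in set

Answer: REJECT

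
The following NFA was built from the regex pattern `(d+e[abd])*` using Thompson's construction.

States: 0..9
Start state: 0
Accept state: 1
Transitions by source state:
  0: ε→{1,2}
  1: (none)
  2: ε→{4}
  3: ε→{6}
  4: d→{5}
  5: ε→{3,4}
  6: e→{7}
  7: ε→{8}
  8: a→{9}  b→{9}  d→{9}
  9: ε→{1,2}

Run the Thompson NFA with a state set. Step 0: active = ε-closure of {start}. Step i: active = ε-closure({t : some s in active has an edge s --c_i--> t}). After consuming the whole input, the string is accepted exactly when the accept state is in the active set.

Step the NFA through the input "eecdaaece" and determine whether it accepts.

initial (ε-close {0}): {0,1,2,4}
'e' @ 1: {}  — state set empty
rest 'ecdaaece' ignored (set empty)
end set {} — state 1 not in

Answer: REJECT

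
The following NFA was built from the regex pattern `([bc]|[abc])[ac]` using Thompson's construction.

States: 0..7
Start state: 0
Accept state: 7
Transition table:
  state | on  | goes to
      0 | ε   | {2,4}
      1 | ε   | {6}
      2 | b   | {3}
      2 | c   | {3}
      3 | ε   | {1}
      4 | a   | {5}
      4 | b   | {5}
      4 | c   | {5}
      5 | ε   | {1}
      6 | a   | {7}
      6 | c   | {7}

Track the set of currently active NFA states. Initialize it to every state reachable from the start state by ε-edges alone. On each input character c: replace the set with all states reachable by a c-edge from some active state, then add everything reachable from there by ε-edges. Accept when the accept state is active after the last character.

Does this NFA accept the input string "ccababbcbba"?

initial (ε-close {0}): {0,2,4}
'c' @ 1: {1,3,5,6}
'c' @ 2: {7}  (accept∈set)
'a' @ 3: {}  — state set empty
rest 'babbcbba' ignored (set empty)
after full input: {}  (accept=7 not in)

Answer: REJECT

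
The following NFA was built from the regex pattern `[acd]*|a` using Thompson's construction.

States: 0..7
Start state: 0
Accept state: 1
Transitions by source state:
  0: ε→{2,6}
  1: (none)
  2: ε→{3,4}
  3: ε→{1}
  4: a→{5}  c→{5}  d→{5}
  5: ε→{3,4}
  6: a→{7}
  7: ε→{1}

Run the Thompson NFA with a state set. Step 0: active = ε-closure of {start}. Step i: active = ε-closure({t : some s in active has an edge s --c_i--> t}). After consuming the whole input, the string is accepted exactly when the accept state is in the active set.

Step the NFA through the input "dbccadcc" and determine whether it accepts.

initial (ε-close {0}): {0,1,2,3,4,6}
'd' @ 1: {1,3,4,5}  (accept∈set)
'b' @ 2: {}  — no active states
rest 'ccadcc' ignored (set empty)
after full input: {}  (accept=1 not in)

Answer: REJECT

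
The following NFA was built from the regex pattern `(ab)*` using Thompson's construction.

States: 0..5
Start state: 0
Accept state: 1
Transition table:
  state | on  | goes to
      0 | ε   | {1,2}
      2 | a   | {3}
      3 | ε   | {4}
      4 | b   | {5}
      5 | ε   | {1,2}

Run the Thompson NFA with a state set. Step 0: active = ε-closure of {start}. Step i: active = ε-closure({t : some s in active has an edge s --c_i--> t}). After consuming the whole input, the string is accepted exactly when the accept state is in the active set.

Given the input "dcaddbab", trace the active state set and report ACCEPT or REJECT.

Answer: REJECT

Steps:
initial (ε-close {0}): {0,1,2}
'd' @ 1: {}  — no active states
rest 'caddbab' ignored (set empty)
after full input: {}  (accept=1 not in)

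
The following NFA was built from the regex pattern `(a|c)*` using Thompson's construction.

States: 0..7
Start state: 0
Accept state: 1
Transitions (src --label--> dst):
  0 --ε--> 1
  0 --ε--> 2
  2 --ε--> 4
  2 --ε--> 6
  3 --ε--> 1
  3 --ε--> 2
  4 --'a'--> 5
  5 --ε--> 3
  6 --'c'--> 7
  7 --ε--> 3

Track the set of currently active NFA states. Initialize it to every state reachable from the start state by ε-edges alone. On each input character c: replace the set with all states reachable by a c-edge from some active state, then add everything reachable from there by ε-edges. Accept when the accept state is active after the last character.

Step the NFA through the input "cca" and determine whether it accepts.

S₀ = ε-closure({0}) = {0,1,2,4,6}
'c' @ 1: {1,2,3,4,6,7}  [accepting]
'c' @ 2: {1,2,3,4,6,7}  [accepting]
'a' @ 3: {1,2,3,4,5,6}  [accepting]
after full input: {1,2,3,4,5,6}  (accept=1 in)

Answer: ACCEPT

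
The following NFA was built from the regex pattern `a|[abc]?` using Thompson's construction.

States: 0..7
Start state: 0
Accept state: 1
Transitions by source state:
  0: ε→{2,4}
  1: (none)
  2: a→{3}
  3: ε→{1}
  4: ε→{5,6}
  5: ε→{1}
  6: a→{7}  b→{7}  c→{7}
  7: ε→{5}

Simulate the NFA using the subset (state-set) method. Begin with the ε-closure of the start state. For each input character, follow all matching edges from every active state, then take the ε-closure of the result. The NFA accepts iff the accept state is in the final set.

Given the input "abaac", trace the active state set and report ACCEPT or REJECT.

initial (ε-close {0}): {0,1,2,4,5,6}
'a' @ 1: {1,3,5,7}  [accepting]
'b' @ 2: {}  — state set empty
rest 'aac' ignored (set empty)
after full input: {}  (accept=1 not in)

Answer: REJECT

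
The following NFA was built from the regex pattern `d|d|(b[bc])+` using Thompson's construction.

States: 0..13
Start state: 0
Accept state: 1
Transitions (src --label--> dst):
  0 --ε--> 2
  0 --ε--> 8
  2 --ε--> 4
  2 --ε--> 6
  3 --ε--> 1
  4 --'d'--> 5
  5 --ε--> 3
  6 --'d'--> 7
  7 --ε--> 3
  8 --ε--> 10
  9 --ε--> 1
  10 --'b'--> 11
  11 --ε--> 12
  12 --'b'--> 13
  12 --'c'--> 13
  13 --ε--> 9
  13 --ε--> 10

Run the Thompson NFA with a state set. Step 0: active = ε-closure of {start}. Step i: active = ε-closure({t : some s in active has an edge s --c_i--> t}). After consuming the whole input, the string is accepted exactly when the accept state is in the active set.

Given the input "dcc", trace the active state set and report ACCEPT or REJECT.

Answer: REJECT

Derivation:
start: ε-closure({0}) = {0,2,4,6,8,10}
'd' @ 1: {1,3,5,7}  ✓accept
'c' @ 2: {}  — no active states
rest 'c' ignored (set empty)
final: {}; accept 1 not in set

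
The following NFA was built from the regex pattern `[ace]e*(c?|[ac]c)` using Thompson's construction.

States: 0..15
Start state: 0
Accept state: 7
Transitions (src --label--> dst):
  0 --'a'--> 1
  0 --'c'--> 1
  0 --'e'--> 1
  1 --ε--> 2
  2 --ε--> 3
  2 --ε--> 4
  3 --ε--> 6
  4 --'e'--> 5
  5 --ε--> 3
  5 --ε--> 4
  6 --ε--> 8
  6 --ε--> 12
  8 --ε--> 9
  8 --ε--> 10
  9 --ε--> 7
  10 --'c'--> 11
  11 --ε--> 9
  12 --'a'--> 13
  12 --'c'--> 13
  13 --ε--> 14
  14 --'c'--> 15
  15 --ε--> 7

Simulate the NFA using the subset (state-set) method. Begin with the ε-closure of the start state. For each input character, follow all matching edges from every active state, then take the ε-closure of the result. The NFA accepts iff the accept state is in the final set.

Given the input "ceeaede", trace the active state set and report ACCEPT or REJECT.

initial (ε-close {0}): {0}
'c' @ 1: {1,2,3,4,6,7,8,9,10,12}  ✓accept
'e' @ 2: {3,4,5,6,7,8,9,10,12}  ✓accept
'e' @ 3: {3,4,5,6,7,8,9,10,12}  ✓accept
'a' @ 4: {13,14}
'e' @ 5: {}  — state set empty
rest 'de' ignored (set empty)
after full input: {}  (accept=7 not in)

Answer: REJECT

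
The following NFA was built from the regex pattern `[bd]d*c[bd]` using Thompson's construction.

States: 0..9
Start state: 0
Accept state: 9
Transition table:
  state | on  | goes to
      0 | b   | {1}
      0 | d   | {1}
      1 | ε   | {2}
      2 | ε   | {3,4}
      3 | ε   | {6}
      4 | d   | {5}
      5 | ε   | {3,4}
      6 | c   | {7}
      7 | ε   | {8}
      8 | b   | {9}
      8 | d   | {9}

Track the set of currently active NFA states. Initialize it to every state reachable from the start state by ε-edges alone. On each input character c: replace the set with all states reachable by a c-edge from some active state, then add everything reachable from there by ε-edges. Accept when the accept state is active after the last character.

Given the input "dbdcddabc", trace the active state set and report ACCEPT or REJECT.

initial (ε-close {0}): {0}
'd' @ 1: {1,2,3,4,6}
'b' @ 2: {}  — no active states
rest 'dcddabc' ignored (set empty)
after full input: {}  (accept=9 not in)

Answer: REJECT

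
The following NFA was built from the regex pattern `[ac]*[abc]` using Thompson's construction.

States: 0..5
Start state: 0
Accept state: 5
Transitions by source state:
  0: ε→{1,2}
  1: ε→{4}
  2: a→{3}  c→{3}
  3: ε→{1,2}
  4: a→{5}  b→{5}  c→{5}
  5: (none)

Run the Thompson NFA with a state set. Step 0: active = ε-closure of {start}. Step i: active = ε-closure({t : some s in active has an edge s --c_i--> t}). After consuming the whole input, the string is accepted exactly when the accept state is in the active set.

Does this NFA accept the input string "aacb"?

S₀ = ε-closure({0}) = {0,1,2,4}
'a' @ 1: {1,2,3,4,5}  ✓accept
'a' @ 2: {1,2,3,4,5}  ✓accept
'c' @ 3: {1,2,3,4,5}  ✓accept
'b' @ 4: {5}  ✓accept
after full input: {5}  (accept=5 in)

Answer: ACCEPT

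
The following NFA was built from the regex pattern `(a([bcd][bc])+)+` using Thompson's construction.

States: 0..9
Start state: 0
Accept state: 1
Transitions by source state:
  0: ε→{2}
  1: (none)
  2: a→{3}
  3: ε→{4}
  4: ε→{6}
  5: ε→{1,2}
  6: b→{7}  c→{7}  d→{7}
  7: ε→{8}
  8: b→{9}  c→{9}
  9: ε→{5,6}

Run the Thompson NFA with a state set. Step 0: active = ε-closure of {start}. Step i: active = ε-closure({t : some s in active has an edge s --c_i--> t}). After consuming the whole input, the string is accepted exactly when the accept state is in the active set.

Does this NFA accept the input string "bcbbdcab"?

Answer: REJECT

Trace:
start: ε-closure({0}) = {0,2}
'b' @ 1: {}  — state set empty
rest 'cbbdcab' ignored (set empty)
final: {}; accept 1 not in set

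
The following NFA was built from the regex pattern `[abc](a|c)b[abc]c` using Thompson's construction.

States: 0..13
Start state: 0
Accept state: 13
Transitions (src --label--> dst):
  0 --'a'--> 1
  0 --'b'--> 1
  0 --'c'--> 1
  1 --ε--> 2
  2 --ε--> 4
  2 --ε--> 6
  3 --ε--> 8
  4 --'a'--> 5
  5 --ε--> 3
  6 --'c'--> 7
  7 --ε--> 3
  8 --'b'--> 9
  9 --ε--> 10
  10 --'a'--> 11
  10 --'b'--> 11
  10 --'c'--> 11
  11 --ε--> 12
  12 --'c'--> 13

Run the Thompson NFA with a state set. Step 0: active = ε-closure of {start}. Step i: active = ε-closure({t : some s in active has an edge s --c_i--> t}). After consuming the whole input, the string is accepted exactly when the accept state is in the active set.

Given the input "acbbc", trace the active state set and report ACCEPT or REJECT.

initial (ε-close {0}): {0}
'a' @ 1: {1,2,4,6}
'c' @ 2: {3,7,8}
'b' @ 3: {9,10}
'b' @ 4: {11,12}
'c' @ 5: {13}  (accept∈set)
end set {13} — state 13 in

Answer: ACCEPT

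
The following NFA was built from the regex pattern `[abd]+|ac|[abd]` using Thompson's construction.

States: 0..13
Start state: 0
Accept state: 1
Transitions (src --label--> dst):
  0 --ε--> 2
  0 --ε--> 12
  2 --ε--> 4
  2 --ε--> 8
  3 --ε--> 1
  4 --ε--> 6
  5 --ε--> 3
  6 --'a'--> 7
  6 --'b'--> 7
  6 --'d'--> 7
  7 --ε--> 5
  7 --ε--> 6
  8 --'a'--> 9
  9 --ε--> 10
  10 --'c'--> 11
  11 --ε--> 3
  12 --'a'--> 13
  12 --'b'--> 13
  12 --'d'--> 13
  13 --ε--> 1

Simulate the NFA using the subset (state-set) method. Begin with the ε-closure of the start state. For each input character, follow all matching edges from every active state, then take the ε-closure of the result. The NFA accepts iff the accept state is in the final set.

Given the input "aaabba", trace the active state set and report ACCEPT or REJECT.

initial (ε-close {0}): {0,2,4,6,8,12}
'a' @ 1: {1,3,5,6,7,9,10,13}  [accepting]
'a' @ 2: {1,3,5,6,7}  [accepting]
'a' @ 3: {1,3,5,6,7}  [accepting]
'b' @ 4: {1,3,5,6,7}  [accepting]
'b' @ 5: {1,3,5,6,7}  [accepting]
'a' @ 6: {1,3,5,6,7}  [accepting]
end set {1,3,5,6,7} — state 1 in

Answer: ACCEPT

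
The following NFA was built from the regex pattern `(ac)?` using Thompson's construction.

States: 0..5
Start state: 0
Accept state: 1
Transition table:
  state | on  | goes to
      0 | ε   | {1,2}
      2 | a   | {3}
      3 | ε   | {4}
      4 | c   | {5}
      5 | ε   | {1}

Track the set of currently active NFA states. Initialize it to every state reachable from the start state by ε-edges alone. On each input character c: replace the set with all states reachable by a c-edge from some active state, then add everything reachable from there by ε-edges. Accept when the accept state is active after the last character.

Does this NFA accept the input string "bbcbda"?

start: ε-closure({0}) = {0,1,2}
'b' @ 1: {}  — no active states
rest 'bcbda' ignored (set empty)
final: {}; accept 1 not in set

Answer: REJECT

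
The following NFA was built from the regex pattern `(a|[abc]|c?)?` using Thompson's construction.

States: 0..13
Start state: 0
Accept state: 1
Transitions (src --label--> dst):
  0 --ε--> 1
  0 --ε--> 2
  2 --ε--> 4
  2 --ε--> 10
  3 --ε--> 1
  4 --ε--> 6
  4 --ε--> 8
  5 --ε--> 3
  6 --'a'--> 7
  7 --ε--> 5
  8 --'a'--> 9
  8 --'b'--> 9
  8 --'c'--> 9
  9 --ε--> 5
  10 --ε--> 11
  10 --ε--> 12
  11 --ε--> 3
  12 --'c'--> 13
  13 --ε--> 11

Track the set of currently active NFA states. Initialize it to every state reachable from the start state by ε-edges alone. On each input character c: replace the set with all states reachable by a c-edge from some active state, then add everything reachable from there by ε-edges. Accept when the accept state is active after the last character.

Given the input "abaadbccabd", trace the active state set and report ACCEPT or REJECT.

initial (ε-close {0}): {0,1,2,3,4,6,8,10,11,12}
'a' @ 1: {1,3,5,7,9}  ✓accept
'b' @ 2: {}  — no active states
rest 'aadbccabd' ignored (set empty)
after full input: {}  (accept=1 not in)

Answer: REJECT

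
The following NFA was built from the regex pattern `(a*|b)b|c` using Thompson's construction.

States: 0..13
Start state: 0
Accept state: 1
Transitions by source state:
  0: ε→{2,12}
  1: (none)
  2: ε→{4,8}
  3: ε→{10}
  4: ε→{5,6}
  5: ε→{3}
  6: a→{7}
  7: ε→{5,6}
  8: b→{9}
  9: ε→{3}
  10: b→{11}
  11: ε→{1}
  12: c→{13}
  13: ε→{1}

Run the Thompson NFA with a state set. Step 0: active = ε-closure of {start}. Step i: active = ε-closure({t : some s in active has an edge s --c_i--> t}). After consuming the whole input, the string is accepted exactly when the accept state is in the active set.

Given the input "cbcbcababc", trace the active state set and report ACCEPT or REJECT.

Answer: REJECT

Trace:
initial (ε-close {0}): {0,2,3,4,5,6,8,10,12}
'c' @ 1: {1,13}  (accept∈set)
'b' @ 2: {}  — state set empty
rest 'cbcababc' ignored (set empty)
end set {} — state 1 not in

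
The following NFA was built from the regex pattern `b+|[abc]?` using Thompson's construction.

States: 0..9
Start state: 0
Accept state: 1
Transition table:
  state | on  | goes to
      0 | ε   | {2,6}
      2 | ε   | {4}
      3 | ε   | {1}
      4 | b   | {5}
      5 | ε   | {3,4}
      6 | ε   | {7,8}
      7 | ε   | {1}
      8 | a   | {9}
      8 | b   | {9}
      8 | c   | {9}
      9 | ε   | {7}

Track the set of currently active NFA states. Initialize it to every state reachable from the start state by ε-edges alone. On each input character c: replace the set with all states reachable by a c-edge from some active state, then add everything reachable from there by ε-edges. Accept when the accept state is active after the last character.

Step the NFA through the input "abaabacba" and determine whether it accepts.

Answer: REJECT

Derivation:
S₀ = ε-closure({0}) = {0,1,2,4,6,7,8}
'a' @ 1: {1,7,9}  (accept∈set)
'b' @ 2: {}  — dead — no transitions
rest 'aabacba' ignored (set empty)
after full input: {}  (accept=1 not in)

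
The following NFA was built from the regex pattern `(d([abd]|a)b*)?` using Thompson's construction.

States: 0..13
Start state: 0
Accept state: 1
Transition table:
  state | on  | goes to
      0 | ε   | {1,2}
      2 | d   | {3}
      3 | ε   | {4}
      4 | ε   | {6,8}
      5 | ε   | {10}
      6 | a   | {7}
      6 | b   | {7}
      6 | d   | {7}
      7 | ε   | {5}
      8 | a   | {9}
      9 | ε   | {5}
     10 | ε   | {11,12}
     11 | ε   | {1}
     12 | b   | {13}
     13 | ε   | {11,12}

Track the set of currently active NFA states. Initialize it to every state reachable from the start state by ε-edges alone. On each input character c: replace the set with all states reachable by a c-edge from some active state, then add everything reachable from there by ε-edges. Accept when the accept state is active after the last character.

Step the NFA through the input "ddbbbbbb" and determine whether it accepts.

Answer: ACCEPT

Steps:
initial (ε-close {0}): {0,1,2}
'd' @ 1: {3,4,6,8}
'd' @ 2: {1,5,7,10,11,12}  [accepting]
'b' @ 3: {1,11,12,13}  [accepting]
'b' @ 4: {1,11,12,13}  [accepting]
'b' @ 5: {1,11,12,13}  [accepting]
'b' @ 6: {1,11,12,13}  [accepting]
'b' @ 7: {1,11,12,13}  [accepting]
'b' @ 8: {1,11,12,13}  [accepting]
after full input: {1,11,12,13}  (accept=1 in)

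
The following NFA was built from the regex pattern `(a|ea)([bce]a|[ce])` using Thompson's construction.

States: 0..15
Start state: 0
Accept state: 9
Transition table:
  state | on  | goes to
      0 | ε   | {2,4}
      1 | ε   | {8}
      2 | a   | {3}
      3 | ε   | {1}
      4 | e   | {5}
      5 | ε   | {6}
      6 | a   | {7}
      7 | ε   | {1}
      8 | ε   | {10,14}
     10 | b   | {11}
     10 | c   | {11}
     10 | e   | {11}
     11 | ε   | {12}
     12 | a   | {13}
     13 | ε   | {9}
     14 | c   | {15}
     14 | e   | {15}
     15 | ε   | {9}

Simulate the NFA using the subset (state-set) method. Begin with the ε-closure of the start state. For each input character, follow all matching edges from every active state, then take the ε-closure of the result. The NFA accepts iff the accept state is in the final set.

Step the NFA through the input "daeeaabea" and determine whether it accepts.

S₀ = ε-closure({0}) = {0,2,4}
'd' @ 1: {}  — no active states
rest 'aeeaabea' ignored (set empty)
after full input: {}  (accept=9 not in)

Answer: REJECT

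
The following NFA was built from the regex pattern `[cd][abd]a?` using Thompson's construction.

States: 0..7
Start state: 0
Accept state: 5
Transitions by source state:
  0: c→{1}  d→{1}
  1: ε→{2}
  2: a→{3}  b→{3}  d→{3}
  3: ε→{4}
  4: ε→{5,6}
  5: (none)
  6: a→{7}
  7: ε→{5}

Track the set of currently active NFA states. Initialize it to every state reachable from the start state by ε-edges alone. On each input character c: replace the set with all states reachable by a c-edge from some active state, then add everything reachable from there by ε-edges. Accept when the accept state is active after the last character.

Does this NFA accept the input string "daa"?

start: ε-closure({0}) = {0}
'd' @ 1: {1,2}
'a' @ 2: {3,4,5,6}  ✓accept
'a' @ 3: {5,7}  ✓accept
final: {5,7}; accept 5 in set

Answer: ACCEPT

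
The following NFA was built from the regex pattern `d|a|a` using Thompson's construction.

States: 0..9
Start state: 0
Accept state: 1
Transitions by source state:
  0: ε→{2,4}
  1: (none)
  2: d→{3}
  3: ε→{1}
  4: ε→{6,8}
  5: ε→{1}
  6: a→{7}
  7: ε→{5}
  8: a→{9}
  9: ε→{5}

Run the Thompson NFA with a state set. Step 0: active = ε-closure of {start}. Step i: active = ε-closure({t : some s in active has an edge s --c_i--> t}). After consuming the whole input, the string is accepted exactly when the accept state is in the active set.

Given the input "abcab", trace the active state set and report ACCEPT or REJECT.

S₀ = ε-closure({0}) = {0,2,4,6,8}
'a' @ 1: {1,5,7,9}  [accepting]
'b' @ 2: {}  — no active states
rest 'cab' ignored (set empty)
after full input: {}  (accept=1 not in)

Answer: REJECT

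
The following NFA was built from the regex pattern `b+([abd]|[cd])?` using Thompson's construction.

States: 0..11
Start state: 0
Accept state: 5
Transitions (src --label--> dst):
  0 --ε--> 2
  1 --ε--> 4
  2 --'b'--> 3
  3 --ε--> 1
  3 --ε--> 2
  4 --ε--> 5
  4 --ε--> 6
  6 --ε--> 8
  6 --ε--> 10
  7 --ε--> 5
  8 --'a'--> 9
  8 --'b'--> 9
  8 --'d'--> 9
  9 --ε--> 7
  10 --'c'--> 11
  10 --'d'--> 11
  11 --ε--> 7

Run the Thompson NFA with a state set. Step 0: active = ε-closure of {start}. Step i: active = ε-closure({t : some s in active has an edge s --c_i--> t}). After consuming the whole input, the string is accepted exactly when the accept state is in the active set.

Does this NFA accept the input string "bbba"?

Answer: ACCEPT

Derivation:
S₀ = ε-closure({0}) = {0,2}
'b' @ 1: {1,2,3,4,5,6,8,10}  [accepting]
'b' @ 2: {1,2,3,4,5,6,7,8,9,10}  [accepting]
'b' @ 3: {1,2,3,4,5,6,7,8,9,10}  [accepting]
'a' @ 4: {5,7,9}  [accepting]
end set {5,7,9} — state 5 in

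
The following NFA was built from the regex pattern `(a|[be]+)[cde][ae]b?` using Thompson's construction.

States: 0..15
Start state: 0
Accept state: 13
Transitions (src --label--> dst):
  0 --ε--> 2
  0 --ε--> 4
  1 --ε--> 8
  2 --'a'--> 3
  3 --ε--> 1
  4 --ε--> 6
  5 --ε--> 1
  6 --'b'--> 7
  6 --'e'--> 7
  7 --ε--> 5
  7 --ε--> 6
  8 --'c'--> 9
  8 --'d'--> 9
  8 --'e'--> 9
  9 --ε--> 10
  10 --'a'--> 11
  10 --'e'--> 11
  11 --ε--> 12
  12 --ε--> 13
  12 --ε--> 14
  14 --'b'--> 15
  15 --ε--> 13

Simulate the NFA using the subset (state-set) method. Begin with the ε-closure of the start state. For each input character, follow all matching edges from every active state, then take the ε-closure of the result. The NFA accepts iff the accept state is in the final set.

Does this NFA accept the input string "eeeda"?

initial (ε-close {0}): {0,2,4,6}
'e' @ 1: {1,5,6,7,8}
'e' @ 2: {1,5,6,7,8,9,10}
'e' @ 3: {1,5,6,7,8,9,10,11,12,13,14}  [accepting]
'd' @ 4: {9,10}
'a' @ 5: {11,12,13,14}  [accepting]
after full input: {11,12,13,14}  (accept=13 in)

Answer: ACCEPT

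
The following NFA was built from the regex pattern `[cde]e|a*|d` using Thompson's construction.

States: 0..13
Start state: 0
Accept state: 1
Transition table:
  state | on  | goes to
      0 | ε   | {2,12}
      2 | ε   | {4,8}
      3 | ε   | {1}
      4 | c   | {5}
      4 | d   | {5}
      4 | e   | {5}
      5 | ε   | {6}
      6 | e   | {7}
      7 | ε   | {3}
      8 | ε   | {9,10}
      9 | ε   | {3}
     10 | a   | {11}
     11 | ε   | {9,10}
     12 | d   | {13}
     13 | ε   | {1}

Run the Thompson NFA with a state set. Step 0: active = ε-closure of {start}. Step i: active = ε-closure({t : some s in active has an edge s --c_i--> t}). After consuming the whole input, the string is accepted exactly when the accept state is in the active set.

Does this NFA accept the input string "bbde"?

initial (ε-close {0}): {0,1,2,3,4,8,9,10,12}
'b' @ 1: {}  — no active states
rest 'bde' ignored (set empty)
end set {} — state 1 not in

Answer: REJECT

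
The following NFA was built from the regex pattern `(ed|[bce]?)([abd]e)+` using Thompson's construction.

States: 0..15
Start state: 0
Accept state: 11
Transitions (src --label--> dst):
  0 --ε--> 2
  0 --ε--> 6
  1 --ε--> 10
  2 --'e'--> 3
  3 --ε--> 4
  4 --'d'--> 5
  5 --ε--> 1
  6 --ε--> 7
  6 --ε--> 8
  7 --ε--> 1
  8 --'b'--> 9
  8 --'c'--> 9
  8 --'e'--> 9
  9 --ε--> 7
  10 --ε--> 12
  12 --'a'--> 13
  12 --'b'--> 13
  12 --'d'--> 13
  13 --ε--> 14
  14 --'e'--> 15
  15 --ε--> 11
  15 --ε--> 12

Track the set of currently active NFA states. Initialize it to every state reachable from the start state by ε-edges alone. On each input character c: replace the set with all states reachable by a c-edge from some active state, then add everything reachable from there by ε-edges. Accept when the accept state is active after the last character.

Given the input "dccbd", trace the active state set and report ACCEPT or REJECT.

initial (ε-close {0}): {0,1,2,6,7,8,10,12}
'd' @ 1: {13,14}
'c' @ 2: {}  — no active states
rest 'cbd' ignored (set empty)
final: {}; accept 11 not in set

Answer: REJECT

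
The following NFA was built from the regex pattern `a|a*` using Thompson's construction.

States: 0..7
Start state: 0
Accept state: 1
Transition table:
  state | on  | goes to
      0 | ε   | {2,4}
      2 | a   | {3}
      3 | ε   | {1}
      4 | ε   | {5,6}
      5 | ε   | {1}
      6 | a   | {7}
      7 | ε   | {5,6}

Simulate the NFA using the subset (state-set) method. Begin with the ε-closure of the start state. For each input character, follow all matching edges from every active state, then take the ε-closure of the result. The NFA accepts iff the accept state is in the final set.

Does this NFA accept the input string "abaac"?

Answer: REJECT

Steps:
start: ε-closure({0}) = {0,1,2,4,5,6}
'a' @ 1: {1,3,5,6,7}  (accept∈set)
'b' @ 2: {}  — dead — no transitions
rest 'aac' ignored (set empty)
end set {} — state 1 not in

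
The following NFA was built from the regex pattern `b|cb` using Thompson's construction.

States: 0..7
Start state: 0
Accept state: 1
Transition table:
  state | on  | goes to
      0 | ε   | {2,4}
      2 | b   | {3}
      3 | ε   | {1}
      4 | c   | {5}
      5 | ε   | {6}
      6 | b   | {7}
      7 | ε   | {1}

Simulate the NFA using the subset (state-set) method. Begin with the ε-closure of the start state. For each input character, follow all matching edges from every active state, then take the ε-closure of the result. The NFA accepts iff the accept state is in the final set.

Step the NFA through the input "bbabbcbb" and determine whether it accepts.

Answer: REJECT

Derivation:
initial (ε-close {0}): {0,2,4}
'b' @ 1: {1,3}  (accept∈set)
'b' @ 2: {}  — no active states
rest 'abbcbb' ignored (set empty)
final: {}; accept 1 not in set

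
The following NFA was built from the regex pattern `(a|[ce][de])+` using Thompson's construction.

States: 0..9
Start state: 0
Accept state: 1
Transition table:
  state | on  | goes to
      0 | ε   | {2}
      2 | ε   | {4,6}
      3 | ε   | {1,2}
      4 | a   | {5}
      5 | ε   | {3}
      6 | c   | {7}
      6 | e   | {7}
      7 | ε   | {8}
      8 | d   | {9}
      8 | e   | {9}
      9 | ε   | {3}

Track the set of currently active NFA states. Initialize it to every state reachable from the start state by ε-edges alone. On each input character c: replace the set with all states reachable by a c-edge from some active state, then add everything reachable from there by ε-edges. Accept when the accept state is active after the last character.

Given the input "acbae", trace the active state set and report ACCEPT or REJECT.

start: ε-closure({0}) = {0,2,4,6}
'a' @ 1: {1,2,3,4,5,6}  [accepting]
'c' @ 2: {7,8}
'b' @ 3: {}  — no active states
rest 'ae' ignored (set empty)
after full input: {}  (accept=1 not in)

Answer: REJECT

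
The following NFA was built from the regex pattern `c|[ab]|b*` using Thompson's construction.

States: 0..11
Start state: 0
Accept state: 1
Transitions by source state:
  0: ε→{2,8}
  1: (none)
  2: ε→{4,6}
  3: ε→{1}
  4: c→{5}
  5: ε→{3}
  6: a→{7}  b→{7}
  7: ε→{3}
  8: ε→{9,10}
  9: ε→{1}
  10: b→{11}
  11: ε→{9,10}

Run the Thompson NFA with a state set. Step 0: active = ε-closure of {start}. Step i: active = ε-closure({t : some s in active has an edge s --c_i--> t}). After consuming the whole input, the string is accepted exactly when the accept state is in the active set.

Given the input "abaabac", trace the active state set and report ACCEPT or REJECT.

start: ε-closure({0}) = {0,1,2,4,6,8,9,10}
'a' @ 1: {1,3,7}  (accept∈set)
'b' @ 2: {}  — dead — no transitions
rest 'aabac' ignored (set empty)
final: {}; accept 1 not in set

Answer: REJECT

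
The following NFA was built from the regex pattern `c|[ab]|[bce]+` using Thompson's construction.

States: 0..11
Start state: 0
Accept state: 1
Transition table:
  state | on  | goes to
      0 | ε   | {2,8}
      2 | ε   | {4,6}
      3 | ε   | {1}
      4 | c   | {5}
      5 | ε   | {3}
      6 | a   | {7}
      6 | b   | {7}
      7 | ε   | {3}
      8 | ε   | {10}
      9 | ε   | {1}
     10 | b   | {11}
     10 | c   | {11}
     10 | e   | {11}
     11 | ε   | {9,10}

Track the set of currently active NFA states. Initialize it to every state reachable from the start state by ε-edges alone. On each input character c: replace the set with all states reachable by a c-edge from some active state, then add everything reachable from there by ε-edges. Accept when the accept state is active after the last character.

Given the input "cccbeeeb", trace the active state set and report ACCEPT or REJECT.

start: ε-closure({0}) = {0,2,4,6,8,10}
'c' @ 1: {1,3,5,9,10,11}  [accepting]
'c' @ 2: {1,9,10,11}  [accepting]
'c' @ 3: {1,9,10,11}  [accepting]
'b' @ 4: {1,9,10,11}  [accepting]
'e' @ 5: {1,9,10,11}  [accepting]
'e' @ 6: {1,9,10,11}  [accepting]
'e' @ 7: {1,9,10,11}  [accepting]
'b' @ 8: {1,9,10,11}  [accepting]
final: {1,9,10,11}; accept 1 in set

Answer: ACCEPT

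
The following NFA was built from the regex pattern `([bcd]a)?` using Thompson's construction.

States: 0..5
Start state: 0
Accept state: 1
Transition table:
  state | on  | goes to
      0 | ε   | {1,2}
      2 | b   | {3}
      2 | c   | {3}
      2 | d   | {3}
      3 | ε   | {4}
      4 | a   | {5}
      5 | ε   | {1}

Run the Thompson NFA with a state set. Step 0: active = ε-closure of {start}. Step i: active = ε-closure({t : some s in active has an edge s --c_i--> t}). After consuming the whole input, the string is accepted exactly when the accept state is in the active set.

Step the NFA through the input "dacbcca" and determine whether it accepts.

initial (ε-close {0}): {0,1,2}
'd' @ 1: {3,4}
'a' @ 2: {1,5}  ✓accept
'c' @ 3: {}  — no active states
rest 'bcca' ignored (set empty)
final: {}; accept 1 not in set

Answer: REJECT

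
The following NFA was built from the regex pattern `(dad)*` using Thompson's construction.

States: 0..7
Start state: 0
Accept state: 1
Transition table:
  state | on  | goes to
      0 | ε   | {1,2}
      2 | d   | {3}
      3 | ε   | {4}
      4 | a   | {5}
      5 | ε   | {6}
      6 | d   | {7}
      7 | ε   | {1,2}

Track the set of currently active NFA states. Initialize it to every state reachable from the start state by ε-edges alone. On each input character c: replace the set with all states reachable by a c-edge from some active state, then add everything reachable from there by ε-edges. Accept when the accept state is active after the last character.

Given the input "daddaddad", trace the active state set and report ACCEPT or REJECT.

Answer: ACCEPT

Steps:
S₀ = ε-closure({0}) = {0,1,2}
'd' @ 1: {3,4}
'a' @ 2: {5,6}
'd' @ 3: {1,2,7}  [accepting]
'd' @ 4: {3,4}
'a' @ 5: {5,6}
'd' @ 6: {1,2,7}  [accepting]
'd' @ 7: {3,4}
'a' @ 8: {5,6}
'd' @ 9: {1,2,7}  [accepting]
after full input: {1,2,7}  (accept=1 in)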